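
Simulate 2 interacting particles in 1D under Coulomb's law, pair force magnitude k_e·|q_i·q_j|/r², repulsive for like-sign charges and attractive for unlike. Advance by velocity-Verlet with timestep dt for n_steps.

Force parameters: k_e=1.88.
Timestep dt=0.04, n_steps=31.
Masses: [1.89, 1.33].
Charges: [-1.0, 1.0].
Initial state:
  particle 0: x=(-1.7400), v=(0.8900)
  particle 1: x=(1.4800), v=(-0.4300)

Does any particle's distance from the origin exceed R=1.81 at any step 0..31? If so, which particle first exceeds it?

step 0: x0=(-1.7400) x1=(1.4800)
step 1: x0=(-1.7043) x1=(1.4627)
step 2: x0=(-1.6685) x1=(1.4452)
step 3: x0=(-1.6325) x1=(1.4274)
step 4: x0=(-1.5963) x1=(1.4094)
step 5: x0=(-1.5600) x1=(1.3911)
step 6: x0=(-1.5234) x1=(1.3726)
step 7: x0=(-1.4867) x1=(1.3538)
step 8: x0=(-1.4498) x1=(1.3347)
step 9: x0=(-1.4127) x1=(1.3154)
step 10: x0=(-1.3754) x1=(1.2957)
step 11: x0=(-1.3378) x1=(1.2757)
step 12: x0=(-1.3000) x1=(1.2554)
step 13: x0=(-1.2620) x1=(1.2348)
step 14: x0=(-1.2237) x1=(1.2137)
step 15: x0=(-1.1851) x1=(1.1923)
step 16: x0=(-1.1463) x1=(1.1705)
step 17: x0=(-1.1072) x1=(1.1483)
step 18: x0=(-1.0677) x1=(1.1256)
step 19: x0=(-1.0279) x1=(1.1025)
step 20: x0=(-0.9878) x1=(1.0789)
step 21: x0=(-0.9473) x1=(1.0547)
step 22: x0=(-0.9064) x1=(1.0300)
step 23: x0=(-0.8651) x1=(1.0046)
step 24: x0=(-0.8233) x1=(0.9786)
step 25: x0=(-0.7810) x1=(0.9520)
step 26: x0=(-0.7382) x1=(0.9245)
step 27: x0=(-0.6948) x1=(0.8963)
step 28: x0=(-0.6508) x1=(0.8671)
step 29: x0=(-0.6061) x1=(0.8370)
step 30: x0=(-0.5607) x1=(0.8058)
step 31: x0=(-0.5144) x1=(0.7734)

no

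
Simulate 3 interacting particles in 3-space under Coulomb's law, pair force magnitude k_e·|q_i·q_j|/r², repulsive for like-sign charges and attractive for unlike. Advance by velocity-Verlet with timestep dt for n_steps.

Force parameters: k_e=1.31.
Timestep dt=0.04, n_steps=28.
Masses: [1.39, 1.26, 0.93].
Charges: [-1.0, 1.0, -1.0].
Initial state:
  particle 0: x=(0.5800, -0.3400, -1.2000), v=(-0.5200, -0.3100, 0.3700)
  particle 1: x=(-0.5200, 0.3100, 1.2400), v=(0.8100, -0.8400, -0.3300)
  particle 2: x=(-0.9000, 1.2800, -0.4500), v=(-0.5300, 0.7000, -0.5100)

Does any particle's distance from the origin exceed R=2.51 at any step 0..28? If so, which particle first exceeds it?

step 0: x0=(0.5800, -0.3400, -1.2000) x1=(-0.5200, 0.3100, 1.2400) x2=(-0.9000, 1.2800, -0.4500)
step 1: x0=(0.5592, -0.3525, -1.1852) x1=(-0.4876, 0.2765, 1.2265) x2=(-0.9213, 1.3080, -0.4701)
step 2: x0=(0.5386, -0.3651, -1.1702) x1=(-0.4552, 0.2431, 1.2125) x2=(-0.9427, 1.3360, -0.4896)
step 3: x0=(0.5180, -0.3779, -1.1552) x1=(-0.4228, 0.2099, 1.1980) x2=(-0.9643, 1.3641, -0.5086)
step 4: x0=(0.4976, -0.3908, -1.1400) x1=(-0.3904, 0.1768, 1.1829) x2=(-0.9859, 1.3921, -0.5270)
step 5: x0=(0.4772, -0.4038, -1.1246) x1=(-0.3580, 0.1439, 1.1673) x2=(-1.0077, 1.4202, -0.5450)
step 6: x0=(0.4568, -0.4170, -1.1092) x1=(-0.3256, 0.1110, 1.1513) x2=(-1.0296, 1.4484, -0.5626)
step 7: x0=(0.4366, -0.4304, -1.0935) x1=(-0.2932, 0.0784, 1.1347) x2=(-1.0516, 1.4765, -0.5797)
step 8: x0=(0.4164, -0.4438, -1.0776) x1=(-0.2609, 0.0458, 1.1177) x2=(-1.0737, 1.5047, -0.5964)
step 9: x0=(0.3963, -0.4574, -1.0616) x1=(-0.2285, 0.0134, 1.1001) x2=(-1.0959, 1.5329, -0.6129)
step 10: x0=(0.3762, -0.4712, -1.0453) x1=(-0.1962, -0.0190, 1.0821) x2=(-1.1181, 1.5612, -0.6289)
step 11: x0=(0.3562, -0.4850, -1.0287) x1=(-0.1638, -0.0512, 1.0636) x2=(-1.1404, 1.5896, -0.6447)
step 12: x0=(0.3363, -0.4990, -1.0119) x1=(-0.1315, -0.0834, 1.0445) x2=(-1.1628, 1.6179, -0.6602)
step 13: x0=(0.3164, -0.5131, -0.9949) x1=(-0.0992, -0.1154, 1.0250) x2=(-1.1852, 1.6464, -0.6755)
step 14: x0=(0.2966, -0.5273, -0.9775) x1=(-0.0670, -0.1474, 1.0050) x2=(-1.2077, 1.6749, -0.6905)
step 15: x0=(0.2768, -0.5416, -0.9598) x1=(-0.0347, -0.1793, 0.9844) x2=(-1.2302, 1.7034, -0.7053)
step 16: x0=(0.2571, -0.5560, -0.9417) x1=(-0.0025, -0.2111, 0.9634) x2=(-1.2528, 1.7320, -0.7199)
step 17: x0=(0.2374, -0.5705, -0.9233) x1=(0.0297, -0.2429, 0.9417) x2=(-1.2754, 1.7607, -0.7343)
step 18: x0=(0.2178, -0.5851, -0.9045) x1=(0.0619, -0.2746, 0.9195) x2=(-1.2981, 1.7894, -0.7485)
step 19: x0=(0.1983, -0.5998, -0.8852) x1=(0.0940, -0.3063, 0.8968) x2=(-1.3208, 1.8182, -0.7625)
step 20: x0=(0.1788, -0.6145, -0.8655) x1=(0.1260, -0.3379, 0.8734) x2=(-1.3435, 1.8470, -0.7765)
step 21: x0=(0.1595, -0.6294, -0.8454) x1=(0.1580, -0.3695, 0.8494) x2=(-1.3663, 1.8759, -0.7903)
step 22: x0=(0.1402, -0.6443, -0.8247) x1=(0.1899, -0.4011, 0.8248) x2=(-1.3891, 1.9049, -0.8039)
step 23: x0=(0.1210, -0.6592, -0.8035) x1=(0.2218, -0.4326, 0.7995) x2=(-1.4119, 1.9340, -0.8175)
step 24: x0=(0.1019, -0.6743, -0.7818) x1=(0.2535, -0.4641, 0.7735) x2=(-1.4347, 1.9631, -0.8310)
step 25: x0=(0.0830, -0.6894, -0.7594) x1=(0.2850, -0.4956, 0.7467) x2=(-1.4576, 1.9923, -0.8443)
step 26: x0=(0.0642, -0.7045, -0.7364) x1=(0.3164, -0.5271, 0.7192) x2=(-1.4805, 2.0215, -0.8576)
step 27: x0=(0.0456, -0.7197, -0.7127) x1=(0.3476, -0.5586, 0.6910) x2=(-1.5034, 2.0508, -0.8708)
step 28: x0=(0.0273, -0.7350, -0.6883) x1=(0.3786, -0.5900, 0.6618) x2=(-1.5263, 2.0802, -0.8840)

yes, particle 2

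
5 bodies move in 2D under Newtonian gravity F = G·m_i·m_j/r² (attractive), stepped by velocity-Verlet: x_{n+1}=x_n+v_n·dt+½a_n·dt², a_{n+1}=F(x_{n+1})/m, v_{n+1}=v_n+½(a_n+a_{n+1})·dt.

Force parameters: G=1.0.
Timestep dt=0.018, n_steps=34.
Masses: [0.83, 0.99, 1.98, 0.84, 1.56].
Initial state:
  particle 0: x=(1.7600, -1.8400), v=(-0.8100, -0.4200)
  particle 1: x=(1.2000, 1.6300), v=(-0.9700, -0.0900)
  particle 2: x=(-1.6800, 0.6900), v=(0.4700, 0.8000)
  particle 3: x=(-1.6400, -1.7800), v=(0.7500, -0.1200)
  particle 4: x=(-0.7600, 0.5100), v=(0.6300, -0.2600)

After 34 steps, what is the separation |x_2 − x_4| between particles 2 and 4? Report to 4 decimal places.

step 0: x0=(1.7600, -1.8400) x1=(1.2000, 1.6300) x2=(-1.6800, 0.6900) x3=(-1.6400, -1.7800) x4=(-0.7600, 0.5100)
step 1: x0=(1.7454, -1.8475) x1=(1.1825, 1.6283) x2=(-1.6712, 0.7043) x3=(-1.6265, -1.7821) x4=(-0.7490, 0.5054)
step 2: x0=(1.7307, -1.8550) x1=(1.1648, 1.6266) x2=(-1.6619, 0.7185) x3=(-1.6129, -1.7839) x4=(-0.7386, 0.5009)
step 3: x0=(1.7159, -1.8623) x1=(1.1469, 1.6247) x2=(-1.6519, 0.7325) x3=(-1.5992, -1.7856) x4=(-0.7289, 0.4965)
step 4: x0=(1.7010, -1.8696) x1=(1.1289, 1.6227) x2=(-1.6414, 0.7463) x3=(-1.5855, -1.7871) x4=(-0.7198, 0.4923)
step 5: x0=(1.6860, -1.8768) x1=(1.1107, 1.6206) x2=(-1.6302, 0.7599) x3=(-1.5717, -1.7884) x4=(-0.7113, 0.4883)
step 6: x0=(1.6709, -1.8840) x1=(1.0923, 1.6184) x2=(-1.6185, 0.7733) x3=(-1.5579, -1.7895) x4=(-0.7035, 0.4844)
step 7: x0=(1.6558, -1.8910) x1=(1.0737, 1.6160) x2=(-1.6062, 0.7866) x3=(-1.5440, -1.7904) x4=(-0.6962, 0.4807)
step 8: x0=(1.6405, -1.8980) x1=(1.0550, 1.6136) x2=(-1.5934, 0.7996) x3=(-1.5300, -1.7911) x4=(-0.6895, 0.4772)
step 9: x0=(1.6252, -1.9049) x1=(1.0361, 1.6110) x2=(-1.5800, 0.8124) x3=(-1.5159, -1.7916) x4=(-0.6835, 0.4740)
step 10: x0=(1.6098, -1.9117) x1=(1.0170, 1.6083) x2=(-1.5660, 0.8249) x3=(-1.5018, -1.7920) x4=(-0.6780, 0.4709)
step 11: x0=(1.5942, -1.9184) x1=(0.9977, 1.6055) x2=(-1.5514, 0.8373) x3=(-1.4877, -1.7921) x4=(-0.6731, 0.4681)
step 12: x0=(1.5786, -1.9251) x1=(0.9782, 1.6025) x2=(-1.5363, 0.8493) x3=(-1.4734, -1.7921) x4=(-0.6688, 0.4656)
step 13: x0=(1.5629, -1.9316) x1=(0.9586, 1.5994) x2=(-1.5206, 0.8611) x3=(-1.4591, -1.7918) x4=(-0.6650, 0.4633)
step 14: x0=(1.5471, -1.9381) x1=(0.9387, 1.5962) x2=(-1.5043, 0.8726) x3=(-1.4448, -1.7914) x4=(-0.6619, 0.4613)
step 15: x0=(1.5312, -1.9445) x1=(0.9186, 1.5929) x2=(-1.4875, 0.8839) x3=(-1.4303, -1.7908) x4=(-0.6593, 0.4596)
step 16: x0=(1.5152, -1.9508) x1=(0.8983, 1.5894) x2=(-1.4700, 0.8948) x3=(-1.4158, -1.7900) x4=(-0.6574, 0.4583)
step 17: x0=(1.4992, -1.9570) x1=(0.8777, 1.5857) x2=(-1.4520, 0.9055) x3=(-1.4012, -1.7891) x4=(-0.6560, 0.4573)
step 18: x0=(1.4830, -1.9631) x1=(0.8570, 1.5819) x2=(-1.4334, 0.9157) x3=(-1.3866, -1.7879) x4=(-0.6552, 0.4566)
step 19: x0=(1.4667, -1.9691) x1=(0.8360, 1.5780) x2=(-1.4142, 0.9257) x3=(-1.3719, -1.7865) x4=(-0.6551, 0.4564)
step 20: x0=(1.4503, -1.9751) x1=(0.8148, 1.5739) x2=(-1.3944, 0.9353) x3=(-1.3571, -1.7850) x4=(-0.6555, 0.4565)
step 21: x0=(1.4339, -1.9809) x1=(0.7934, 1.5697) x2=(-1.3739, 0.9445) x3=(-1.3422, -1.7833) x4=(-0.6565, 0.4571)
step 22: x0=(1.4173, -1.9867) x1=(0.7717, 1.5652) x2=(-1.3529, 0.9533) x3=(-1.3273, -1.7813) x4=(-0.6582, 0.4582)
step 23: x0=(1.4006, -1.9923) x1=(0.7497, 1.5607) x2=(-1.3312, 0.9616) x3=(-1.3123, -1.7792) x4=(-0.6605, 0.4597)
step 24: x0=(1.3839, -1.9979) x1=(0.7275, 1.5559) x2=(-1.3088, 0.9695) x3=(-1.2972, -1.7769) x4=(-0.6635, 0.4618)
step 25: x0=(1.3670, -2.0034) x1=(0.7051, 1.5510) x2=(-1.2858, 0.9769) x3=(-1.2821, -1.7744) x4=(-0.6671, 0.4645)
step 26: x0=(1.3500, -2.0087) x1=(0.6823, 1.5459) x2=(-1.2621, 0.9838) x3=(-1.2669, -1.7718) x4=(-0.6714, 0.4678)
step 27: x0=(1.3329, -2.0140) x1=(0.6593, 1.5406) x2=(-1.2377, 0.9901) x3=(-1.2516, -1.7689) x4=(-0.6765, 0.4718)
step 28: x0=(1.3158, -2.0192) x1=(0.6359, 1.5351) x2=(-1.2125, 0.9958) x3=(-1.2362, -1.7658) x4=(-0.6822, 0.4766)
step 29: x0=(1.2985, -2.0243) x1=(0.6123, 1.5294) x2=(-1.1866, 1.0008) x3=(-1.2207, -1.7626) x4=(-0.6887, 0.4821)
step 30: x0=(1.2811, -2.0293) x1=(0.5883, 1.5236) x2=(-1.1600, 1.0051) x3=(-1.2052, -1.7591) x4=(-0.6959, 0.4886)
step 31: x0=(1.2636, -2.0342) x1=(0.5640, 1.5175) x2=(-1.1325, 1.0086) x3=(-1.1896, -1.7555) x4=(-0.7039, 0.4961)
step 32: x0=(1.2460, -2.0390) x1=(0.5393, 1.5112) x2=(-1.1042, 1.0112) x3=(-1.1740, -1.7517) x4=(-0.7128, 0.5046)
step 33: x0=(1.2283, -2.0436) x1=(0.5143, 1.5047) x2=(-1.0750, 1.0128) x3=(-1.1582, -1.7476) x4=(-0.7225, 0.5144)
step 34: x0=(1.2105, -2.0482) x1=(0.4889, 1.4979) x2=(-1.0449, 1.0133) x3=(-1.1424, -1.7434) x4=(-0.7331, 0.5256)

0.5788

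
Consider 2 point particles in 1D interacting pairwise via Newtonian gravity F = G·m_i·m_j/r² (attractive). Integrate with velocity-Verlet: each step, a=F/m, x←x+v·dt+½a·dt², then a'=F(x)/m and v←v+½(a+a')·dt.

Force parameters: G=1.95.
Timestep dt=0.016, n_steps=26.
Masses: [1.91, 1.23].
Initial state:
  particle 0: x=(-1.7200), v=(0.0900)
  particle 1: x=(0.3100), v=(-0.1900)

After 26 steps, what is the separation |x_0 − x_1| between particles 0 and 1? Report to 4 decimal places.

step 0: x0=(-1.7200) x1=(0.3100)
step 1: x0=(-1.7185) x1=(0.3068)
step 2: x0=(-1.7168) x1=(0.3035)
step 3: x0=(-1.7150) x1=(0.2998)
step 4: x0=(-1.7130) x1=(0.2960)
step 5: x0=(-1.7109) x1=(0.2919)
step 6: x0=(-1.7087) x1=(0.2876)
step 7: x0=(-1.7062) x1=(0.2830)
step 8: x0=(-1.7036) x1=(0.2782)
step 9: x0=(-1.7009) x1=(0.2731)
step 10: x0=(-1.6980) x1=(0.2678)
step 11: x0=(-1.6950) x1=(0.2623)
step 12: x0=(-1.6917) x1=(0.2565)
step 13: x0=(-1.6884) x1=(0.2504)
step 14: x0=(-1.6848) x1=(0.2441)
step 15: x0=(-1.6811) x1=(0.2376)
step 16: x0=(-1.6773) x1=(0.2308)
step 17: x0=(-1.6732) x1=(0.2237)
step 18: x0=(-1.6690) x1=(0.2164)
step 19: x0=(-1.6646) x1=(0.2087)
step 20: x0=(-1.6601) x1=(0.2009)
step 21: x0=(-1.6553) x1=(0.1927)
step 22: x0=(-1.6504) x1=(0.1843)
step 23: x0=(-1.6453) x1=(0.1756)
step 24: x0=(-1.6400) x1=(0.1665)
step 25: x0=(-1.6346) x1=(0.1573)
step 26: x0=(-1.6289) x1=(0.1477)

1.7766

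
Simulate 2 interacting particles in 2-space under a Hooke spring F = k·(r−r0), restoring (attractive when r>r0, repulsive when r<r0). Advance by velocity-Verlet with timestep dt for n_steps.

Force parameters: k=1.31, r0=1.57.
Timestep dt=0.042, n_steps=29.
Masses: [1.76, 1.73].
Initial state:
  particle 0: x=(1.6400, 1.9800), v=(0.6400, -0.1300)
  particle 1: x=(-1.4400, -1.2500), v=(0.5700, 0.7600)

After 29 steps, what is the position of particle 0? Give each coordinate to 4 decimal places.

(1.5354, 0.9958)

step 0: x0=(1.6400, 1.9800) x1=(-1.4400, -1.2500)
step 1: x0=(1.6656, 1.9732) x1=(-1.4147, -1.2167)
step 2: x0=(1.6885, 1.9636) x1=(-1.3868, -1.1806)
step 3: x0=(1.7089, 1.9514) x1=(-1.3562, -1.1418)
step 4: x0=(1.7267, 1.9366) x1=(-1.3230, -1.1004)
step 5: x0=(1.7419, 1.9193) x1=(-1.2873, -1.0564)
step 6: x0=(1.7547, 1.8995) x1=(-1.2489, -1.0099)
step 7: x0=(1.7649, 1.8774) x1=(-1.2081, -0.9610)
step 8: x0=(1.7728, 1.8529) x1=(-1.1648, -0.9098)
step 9: x0=(1.7783, 1.8262) x1=(-1.1191, -0.8562)
step 10: x0=(1.7815, 1.7974) x1=(-1.0711, -0.8006)
step 11: x0=(1.7825, 1.7665) x1=(-1.0208, -0.7428)
step 12: x0=(1.7813, 1.7338) x1=(-0.9684, -0.6831)
step 13: x0=(1.7781, 1.6992) x1=(-0.9138, -0.6216)
step 14: x0=(1.7729, 1.6629) x1=(-0.8572, -0.5583)
step 15: x0=(1.7659, 1.6251) x1=(-0.7988, -0.4935)
step 16: x0=(1.7570, 1.5858) x1=(-0.7385, -0.4271)
step 17: x0=(1.7465, 1.5451) x1=(-0.6765, -0.3593)
step 18: x0=(1.7344, 1.5032) x1=(-0.6129, -0.2903)
step 19: x0=(1.7209, 1.4602) x1=(-0.5479, -0.2202)
step 20: x0=(1.7061, 1.4162) x1=(-0.4815, -0.1491)
step 21: x0=(1.6900, 1.3714) x1=(-0.4139, -0.0771)
step 22: x0=(1.6729, 1.3258) x1=(-0.3452, -0.0044)
step 23: x0=(1.6549, 1.2796) x1=(-0.2756, 0.0689)
step 24: x0=(1.6361, 1.2329) x1=(-0.2052, 0.1428)
step 25: x0=(1.6166, 1.1859) x1=(-0.1341, 0.2170)
step 26: x0=(1.5967, 1.1385) x1=(-0.0625, 0.2915)
step 27: x0=(1.5764, 1.0910) x1=(0.0095, 0.3662)
step 28: x0=(1.5559, 1.0434) x1=(0.0816, 0.4410)
step 29: x0=(1.5354, 0.9958) x1=(0.1538, 0.5158)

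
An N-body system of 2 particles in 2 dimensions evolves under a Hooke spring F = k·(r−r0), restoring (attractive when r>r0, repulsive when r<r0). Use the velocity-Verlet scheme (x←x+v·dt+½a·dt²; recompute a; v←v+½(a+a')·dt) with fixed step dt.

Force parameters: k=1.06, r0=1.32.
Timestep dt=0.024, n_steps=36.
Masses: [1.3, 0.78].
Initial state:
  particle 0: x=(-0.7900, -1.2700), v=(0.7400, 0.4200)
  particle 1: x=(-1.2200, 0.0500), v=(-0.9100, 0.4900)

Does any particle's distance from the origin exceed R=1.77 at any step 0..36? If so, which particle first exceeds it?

step 0: x0=(-0.7900, -1.2700) x1=(-1.2200, 0.0500)
step 1: x0=(-0.7722, -1.2599) x1=(-1.2418, 0.0617)
step 2: x0=(-0.7545, -1.2498) x1=(-1.2636, 0.0734)
step 3: x0=(-0.7368, -1.2396) x1=(-1.2854, 0.0850)
step 4: x0=(-0.7191, -1.2294) x1=(-1.3072, 0.0965)
step 5: x0=(-0.7014, -1.2191) x1=(-1.3289, 0.1080)
step 6: x0=(-0.6837, -1.2088) x1=(-1.3505, 0.1193)
step 7: x0=(-0.6661, -1.1983) x1=(-1.3721, 0.1305)
step 8: x0=(-0.6486, -1.1878) x1=(-1.3937, 0.1416)
step 9: x0=(-0.6310, -1.1773) x1=(-1.4151, 0.1525)
step 10: x0=(-0.6135, -1.1666) x1=(-1.4365, 0.1633)
step 11: x0=(-0.5961, -1.1559) x1=(-1.4578, 0.1739)
step 12: x0=(-0.5788, -1.1450) x1=(-1.4789, 0.1844)
step 13: x0=(-0.5615, -1.1340) x1=(-1.4999, 0.1946)
step 14: x0=(-0.5443, -1.1229) x1=(-1.5208, 0.2047)
step 15: x0=(-0.5272, -1.1117) x1=(-1.5416, 0.2146)
step 16: x0=(-0.5102, -1.1004) x1=(-1.5621, 0.2242)
step 17: x0=(-0.4933, -1.0889) x1=(-1.5825, 0.2336)
step 18: x0=(-0.4766, -1.0772) x1=(-1.6027, 0.2428)
step 19: x0=(-0.4599, -1.0655) x1=(-1.6227, 0.2517)
step 20: x0=(-0.4434, -1.0535) x1=(-1.6424, 0.2604)
step 21: x0=(-0.4271, -1.0414) x1=(-1.6620, 0.2688)
step 22: x0=(-0.4108, -1.0292) x1=(-1.6812, 0.2770)
step 23: x0=(-0.3948, -1.0168) x1=(-1.7002, 0.2848)
step 24: x0=(-0.3789, -1.0042) x1=(-1.7189, 0.2924)
step 25: x0=(-0.3632, -0.9914) x1=(-1.7373, 0.2997)
step 26: x0=(-0.3477, -0.9784) x1=(-1.7553, 0.3066)
step 27: x0=(-0.3325, -0.9653) x1=(-1.7731, 0.3133)
step 28: x0=(-0.3174, -0.9520) x1=(-1.7904, 0.3196)
step 29: x0=(-0.3025, -0.9385) x1=(-1.8074, 0.3257)
step 30: x0=(-0.2879, -0.9247) x1=(-1.8240, 0.3314)
step 31: x0=(-0.2735, -0.9108) x1=(-1.8402, 0.3367)
step 32: x0=(-0.2594, -0.8967) x1=(-1.8560, 0.3418)
step 33: x0=(-0.2455, -0.8824) x1=(-1.8714, 0.3465)
step 34: x0=(-0.2319, -0.8679) x1=(-1.8863, 0.3508)
step 35: x0=(-0.2186, -0.8532) x1=(-1.9007, 0.3549)
step 36: x0=(-0.2056, -0.8382) x1=(-1.9147, 0.3585)

yes, particle 1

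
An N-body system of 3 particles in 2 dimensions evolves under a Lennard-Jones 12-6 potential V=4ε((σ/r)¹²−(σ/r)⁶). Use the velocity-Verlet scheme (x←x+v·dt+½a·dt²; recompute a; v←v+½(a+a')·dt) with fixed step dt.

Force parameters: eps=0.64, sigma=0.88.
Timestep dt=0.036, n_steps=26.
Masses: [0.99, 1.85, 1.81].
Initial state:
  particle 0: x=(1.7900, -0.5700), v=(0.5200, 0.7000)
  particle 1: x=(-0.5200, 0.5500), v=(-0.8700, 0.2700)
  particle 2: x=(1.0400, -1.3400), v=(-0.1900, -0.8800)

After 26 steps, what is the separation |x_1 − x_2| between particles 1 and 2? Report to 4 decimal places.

3.6555

step 0: x0=(1.7900, -0.5700) x1=(-0.5200, 0.5500) x2=(1.0400, -1.3400)
step 1: x0=(1.8079, -0.5456) x1=(-0.5513, 0.5597) x2=(1.0336, -1.3712)
step 2: x0=(1.8244, -0.5228) x1=(-0.5826, 0.5694) x2=(1.0280, -1.4016)
step 3: x0=(1.8395, -0.5014) x1=(-0.6139, 0.5791) x2=(1.0231, -1.4312)
step 4: x0=(1.8536, -0.4811) x1=(-0.6452, 0.5888) x2=(1.0187, -1.4601)
step 5: x0=(1.8669, -0.4618) x1=(-0.6765, 0.5985) x2=(1.0148, -1.4885)
step 6: x0=(1.8795, -0.4434) x1=(-0.7077, 0.6082) x2=(1.0113, -1.5165)
step 7: x0=(1.8916, -0.4255) x1=(-0.7390, 0.6178) x2=(1.0080, -1.5441)
step 8: x0=(1.9032, -0.4082) x1=(-0.7703, 0.6275) x2=(1.0050, -1.5714)
step 9: x0=(1.9145, -0.3914) x1=(-0.8015, 0.6372) x2=(1.0021, -1.5985)
step 10: x0=(1.9255, -0.3749) x1=(-0.8328, 0.6469) x2=(0.9995, -1.6253)
step 11: x0=(1.9362, -0.3588) x1=(-0.8640, 0.6565) x2=(0.9969, -1.6520)
step 12: x0=(1.9468, -0.3429) x1=(-0.8953, 0.6662) x2=(0.9944, -1.6785)
step 13: x0=(1.9572, -0.3272) x1=(-0.9265, 0.6758) x2=(0.9921, -1.7049)
step 14: x0=(1.9674, -0.3118) x1=(-0.9577, 0.6855) x2=(0.9898, -1.7312)
step 15: x0=(1.9775, -0.2965) x1=(-0.9890, 0.6951) x2=(0.9876, -1.7574)
step 16: x0=(1.9876, -0.2813) x1=(-1.0202, 0.7048) x2=(0.9854, -1.7835)
step 17: x0=(1.9975, -0.2663) x1=(-1.0514, 0.7144) x2=(0.9832, -1.8095)
step 18: x0=(2.0074, -0.2513) x1=(-1.0826, 0.7241) x2=(0.9811, -1.8355)
step 19: x0=(2.0172, -0.2365) x1=(-1.1139, 0.7337) x2=(0.9791, -1.8615)
step 20: x0=(2.0270, -0.2217) x1=(-1.1451, 0.7434) x2=(0.9770, -1.8874)
step 21: x0=(2.0367, -0.2070) x1=(-1.1763, 0.7530) x2=(0.9750, -1.9132)
step 22: x0=(2.0464, -0.1924) x1=(-1.2075, 0.7626) x2=(0.9730, -1.9390)
step 23: x0=(2.0560, -0.1778) x1=(-1.2387, 0.7723) x2=(0.9710, -1.9648)
step 24: x0=(2.0656, -0.1632) x1=(-1.2699, 0.7819) x2=(0.9690, -1.9906)
step 25: x0=(2.0752, -0.1487) x1=(-1.3012, 0.7916) x2=(0.9671, -2.0164)
step 26: x0=(2.0848, -0.1342) x1=(-1.3324, 0.8012) x2=(0.9651, -2.0421)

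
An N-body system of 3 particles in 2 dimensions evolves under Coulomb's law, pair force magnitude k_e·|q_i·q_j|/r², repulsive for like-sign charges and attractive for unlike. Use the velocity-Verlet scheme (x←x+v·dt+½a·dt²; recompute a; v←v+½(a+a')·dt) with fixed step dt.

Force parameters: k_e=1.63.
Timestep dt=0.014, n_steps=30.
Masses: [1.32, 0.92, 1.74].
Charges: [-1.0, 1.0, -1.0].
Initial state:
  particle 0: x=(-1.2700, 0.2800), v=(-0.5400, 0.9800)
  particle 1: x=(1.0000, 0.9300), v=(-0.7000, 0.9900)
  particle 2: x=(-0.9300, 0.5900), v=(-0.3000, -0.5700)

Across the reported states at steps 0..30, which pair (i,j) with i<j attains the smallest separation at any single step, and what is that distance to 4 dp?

step 0: x0=(-1.2700, 0.2800) x1=(1.0000, 0.9300) x2=(-0.9300, 0.5900)
step 1: x0=(-1.2780, 0.2933) x1=(0.9901, 0.9438) x2=(-0.9339, 0.5823)
step 2: x0=(-1.2868, 0.3059) x1=(0.9801, 0.9577) x2=(-0.9370, 0.5752)
step 3: x0=(-1.2966, 0.3178) x1=(0.9699, 0.9714) x2=(-0.9393, 0.5687)
step 4: x0=(-1.3074, 0.3289) x1=(0.9596, 0.9852) x2=(-0.9408, 0.5628)
step 5: x0=(-1.3192, 0.3393) x1=(0.9491, 0.9989) x2=(-0.9414, 0.5574)
step 6: x0=(-1.3320, 0.3491) x1=(0.9385, 1.0125) x2=(-0.9411, 0.5525)
step 7: x0=(-1.3460, 0.3584) x1=(0.9277, 1.0262) x2=(-0.9400, 0.5480)
step 8: x0=(-1.3610, 0.3672) x1=(0.9168, 1.0397) x2=(-0.9379, 0.5439)
step 9: x0=(-1.3770, 0.3755) x1=(0.9058, 1.0533) x2=(-0.9351, 0.5402)
step 10: x0=(-1.3940, 0.3834) x1=(0.8945, 1.0668) x2=(-0.9314, 0.5368)
step 11: x0=(-1.4119, 0.3911) x1=(0.8832, 1.0802) x2=(-0.9269, 0.5336)
step 12: x0=(-1.4307, 0.3985) x1=(0.8716, 1.0936) x2=(-0.9216, 0.5307)
step 13: x0=(-1.4503, 0.4057) x1=(0.8600, 1.1070) x2=(-0.9157, 0.5279)
step 14: x0=(-1.4706, 0.4127) x1=(0.8481, 1.1203) x2=(-0.9092, 0.5253)
step 15: x0=(-1.4916, 0.4196) x1=(0.8362, 1.1336) x2=(-0.9020, 0.5228)
step 16: x0=(-1.5133, 0.4264) x1=(0.8240, 1.1468) x2=(-0.8943, 0.5205)
step 17: x0=(-1.5355, 0.4331) x1=(0.8118, 1.1600) x2=(-0.8860, 0.5182)
step 18: x0=(-1.5582, 0.4397) x1=(0.7993, 1.1731) x2=(-0.8773, 0.5160)
step 19: x0=(-1.5814, 0.4463) x1=(0.7867, 1.1861) x2=(-0.8682, 0.5138)
step 20: x0=(-1.6051, 0.4529) x1=(0.7740, 1.1991) x2=(-0.8586, 0.5117)
step 21: x0=(-1.6291, 0.4594) x1=(0.7611, 1.2120) x2=(-0.8487, 0.5097)
step 22: x0=(-1.6535, 0.4659) x1=(0.7480, 1.2249) x2=(-0.8384, 0.5077)
step 23: x0=(-1.6782, 0.4724) x1=(0.7348, 1.2377) x2=(-0.8278, 0.5057)
step 24: x0=(-1.7033, 0.4789) x1=(0.7214, 1.2505) x2=(-0.8168, 0.5038)
step 25: x0=(-1.7286, 0.4855) x1=(0.7079, 1.2631) x2=(-0.8056, 0.5019)
step 26: x0=(-1.7541, 0.4920) x1=(0.6942, 1.2757) x2=(-0.7941, 0.5001)
step 27: x0=(-1.7799, 0.4985) x1=(0.6804, 1.2883) x2=(-0.7824, 0.4982)
step 28: x0=(-1.8059, 0.5051) x1=(0.6664, 1.3007) x2=(-0.7704, 0.4964)
step 29: x0=(-1.8320, 0.5116) x1=(0.6522, 1.3131) x2=(-0.7581, 0.4947)
step 30: x0=(-1.8584, 0.5182) x1=(0.6379, 1.3254) x2=(-0.7457, 0.4929)

pair (0,2), distance 0.4348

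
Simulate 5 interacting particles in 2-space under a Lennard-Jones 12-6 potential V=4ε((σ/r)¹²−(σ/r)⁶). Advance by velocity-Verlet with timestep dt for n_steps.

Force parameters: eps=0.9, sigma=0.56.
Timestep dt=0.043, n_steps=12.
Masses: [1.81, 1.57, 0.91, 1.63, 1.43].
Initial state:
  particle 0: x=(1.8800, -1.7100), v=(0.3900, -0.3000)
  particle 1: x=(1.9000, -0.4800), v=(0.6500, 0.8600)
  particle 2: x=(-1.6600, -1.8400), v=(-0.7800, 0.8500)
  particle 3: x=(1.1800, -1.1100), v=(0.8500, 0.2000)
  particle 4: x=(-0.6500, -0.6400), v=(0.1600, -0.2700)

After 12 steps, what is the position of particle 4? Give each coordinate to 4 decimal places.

(-0.5690, -0.7813)

step 0: x0=(1.8800, -1.7100) x1=(1.9000, -0.4800) x2=(-1.6600, -1.8400) x3=(1.1800, -1.1100) x4=(-0.6500, -0.6400)
step 1: x0=(1.8964, -1.7225) x1=(1.9276, -0.4434) x2=(-1.6935, -1.8034) x3=(1.2174, -1.1015) x4=(-0.6431, -0.6516)
step 2: x0=(1.9119, -1.7341) x1=(1.9545, -0.4076) x2=(-1.7270, -1.7668) x3=(1.2562, -1.0932) x4=(-0.6363, -0.6633)
step 3: x0=(1.9267, -1.7448) x1=(1.9808, -0.3725) x2=(-1.7604, -1.7301) x3=(1.2966, -1.0852) x4=(-0.6294, -0.6750)
step 4: x0=(1.9406, -1.7546) x1=(2.0065, -0.3381) x2=(-1.7938, -1.6934) x3=(1.3384, -1.0775) x4=(-0.6226, -0.6867)
step 5: x0=(1.9538, -1.7635) x1=(2.0317, -0.3042) x2=(-1.8272, -1.6567) x3=(1.3815, -1.0704) x4=(-0.6158, -0.6984)
step 6: x0=(1.9662, -1.7714) x1=(2.0565, -0.2710) x2=(-1.8604, -1.6199) x3=(1.4260, -1.0638) x4=(-0.6090, -0.7102)
step 7: x0=(1.9777, -1.7781) x1=(2.0809, -0.2384) x2=(-1.8937, -1.5831) x3=(1.4718, -1.0578) x4=(-0.6023, -0.7220)
step 8: x0=(1.9884, -1.7836) x1=(2.1048, -0.2063) x2=(-1.9269, -1.5462) x3=(1.5188, -1.0527) x4=(-0.5956, -0.7338)
step 9: x0=(1.9983, -1.7878) x1=(2.1284, -0.1747) x2=(-1.9600, -1.5093) x3=(1.5671, -1.0486) x4=(-0.5889, -0.7456)
step 10: x0=(2.0073, -1.7905) x1=(2.1517, -0.1437) x2=(-1.9931, -1.4724) x3=(1.6167, -1.0456) x4=(-0.5822, -0.7575)
step 11: x0=(2.0154, -1.7915) x1=(2.1747, -0.1131) x2=(-2.0261, -1.4355) x3=(1.6675, -1.0440) x4=(-0.5756, -0.7694)
step 12: x0=(2.0227, -1.7905) x1=(2.1975, -0.0830) x2=(-2.0591, -1.3985) x3=(1.7196, -1.0442) x4=(-0.5690, -0.7813)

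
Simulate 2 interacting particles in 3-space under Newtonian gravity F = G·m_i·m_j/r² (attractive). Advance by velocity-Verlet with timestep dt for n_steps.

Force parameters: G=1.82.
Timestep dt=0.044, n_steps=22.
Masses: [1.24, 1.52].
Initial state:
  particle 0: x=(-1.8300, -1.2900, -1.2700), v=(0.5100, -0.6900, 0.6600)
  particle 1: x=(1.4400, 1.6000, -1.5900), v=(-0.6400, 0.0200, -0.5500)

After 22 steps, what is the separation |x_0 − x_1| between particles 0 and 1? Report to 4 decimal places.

step 0: x0=(-1.8300, -1.2900, -1.2700) x1=(1.4400, 1.6000, -1.5900)
step 1: x0=(-1.8075, -1.3203, -1.2410) x1=(1.4118, 1.6008, -1.6142)
step 2: x0=(-1.7847, -1.3503, -1.2120) x1=(1.3833, 1.6015, -1.6384)
step 3: x0=(-1.7617, -1.3802, -1.1830) x1=(1.3548, 1.6020, -1.6625)
step 4: x0=(-1.7386, -1.4099, -1.1540) x1=(1.3260, 1.6023, -1.6866)
step 5: x0=(-1.7152, -1.4394, -1.1251) x1=(1.2971, 1.6025, -1.7107)
step 6: x0=(-1.6917, -1.4687, -1.0963) x1=(1.2680, 1.6025, -1.7348)
step 7: x0=(-1.6679, -1.4978, -1.0674) x1=(1.2388, 1.6023, -1.7588)
step 8: x0=(-1.6439, -1.5267, -1.0386) x1=(1.2094, 1.6020, -1.7828)
step 9: x0=(-1.6198, -1.5553, -1.0099) x1=(1.1798, 1.6015, -1.8068)
step 10: x0=(-1.5954, -1.5838, -0.9812) x1=(1.1501, 1.6008, -1.8307)
step 11: x0=(-1.5709, -1.6120, -0.9526) x1=(1.1203, 1.6000, -1.8545)
step 12: x0=(-1.5462, -1.6401, -0.9240) x1=(1.0902, 1.5989, -1.8783)
step 13: x0=(-1.5213, -1.6679, -0.8956) x1=(1.0601, 1.5977, -1.9021)
step 14: x0=(-1.4963, -1.6954, -0.8671) x1=(1.0298, 1.5963, -1.9258)
step 15: x0=(-1.4710, -1.7228, -0.8388) x1=(0.9993, 1.5947, -1.9494)
step 16: x0=(-1.4456, -1.7499, -0.8105) x1=(0.9688, 1.5930, -1.9730)
step 17: x0=(-1.4201, -1.7768, -0.7823) x1=(0.9381, 1.5910, -1.9965)
step 18: x0=(-1.3943, -1.8035, -0.7542) x1=(0.9072, 1.5889, -2.0200)
step 19: x0=(-1.3684, -1.8299, -0.7261) x1=(0.8762, 1.5866, -2.0434)
step 20: x0=(-1.3424, -1.8561, -0.6982) x1=(0.8451, 1.5841, -2.0667)
step 21: x0=(-1.3162, -1.8821, -0.6704) x1=(0.8139, 1.5814, -2.0899)
step 22: x0=(-1.2899, -1.9078, -0.6426) x1=(0.7826, 1.5785, -2.1130)

4.3142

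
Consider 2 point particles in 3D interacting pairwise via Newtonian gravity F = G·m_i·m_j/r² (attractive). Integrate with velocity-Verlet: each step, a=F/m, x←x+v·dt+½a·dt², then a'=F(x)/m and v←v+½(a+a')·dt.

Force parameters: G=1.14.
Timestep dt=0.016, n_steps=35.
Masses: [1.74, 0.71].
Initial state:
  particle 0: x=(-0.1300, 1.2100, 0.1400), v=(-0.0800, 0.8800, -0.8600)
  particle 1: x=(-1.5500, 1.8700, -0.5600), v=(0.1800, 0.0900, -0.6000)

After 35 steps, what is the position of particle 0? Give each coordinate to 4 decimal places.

step 0: x0=(-0.1300, 1.2100, 0.1400) x1=(-1.5500, 1.8700, -0.5600)
step 1: x0=(-0.1313, 1.2241, 0.1262) x1=(-1.5470, 1.8714, -0.5696)
step 2: x0=(-0.1327, 1.2382, 0.1124) x1=(-1.5440, 1.8727, -0.5791)
step 3: x0=(-0.1341, 1.2524, 0.0986) x1=(-1.5407, 1.8740, -0.5885)
step 4: x0=(-0.1356, 1.2665, 0.0847) x1=(-1.5373, 1.8752, -0.5978)
step 5: x0=(-0.1371, 1.2807, 0.0708) x1=(-1.5338, 1.8764, -0.6071)
step 6: x0=(-0.1388, 1.2950, 0.0569) x1=(-1.5301, 1.8774, -0.6163)
step 7: x0=(-0.1404, 1.3092, 0.0430) x1=(-1.5262, 1.8785, -0.6254)
step 8: x0=(-0.1422, 1.3235, 0.0290) x1=(-1.5222, 1.8794, -0.6345)
step 9: x0=(-0.1440, 1.3378, 0.0150) x1=(-1.5180, 1.8803, -0.6434)
step 10: x0=(-0.1459, 1.3521, 0.0009) x1=(-1.5137, 1.8811, -0.6523)
step 11: x0=(-0.1478, 1.3665, -0.0132) x1=(-1.5092, 1.8819, -0.6611)
step 12: x0=(-0.1498, 1.3809, -0.0273) x1=(-1.5045, 1.8825, -0.6699)
step 13: x0=(-0.1519, 1.3953, -0.0414) x1=(-1.4996, 1.8832, -0.6785)
step 14: x0=(-0.1541, 1.4098, -0.0556) x1=(-1.4946, 1.8837, -0.6871)
step 15: x0=(-0.1563, 1.4242, -0.0698) x1=(-1.4894, 1.8842, -0.6956)
step 16: x0=(-0.1586, 1.4387, -0.0841) x1=(-1.4840, 1.8846, -0.7039)
step 17: x0=(-0.1610, 1.4532, -0.0984) x1=(-1.4784, 1.8850, -0.7122)
step 18: x0=(-0.1635, 1.4678, -0.1127) x1=(-1.4726, 1.8853, -0.7205)
step 19: x0=(-0.1660, 1.4823, -0.1271) x1=(-1.4667, 1.8855, -0.7286)
step 20: x0=(-0.1686, 1.4969, -0.1415) x1=(-1.4605, 1.8857, -0.7366)
step 21: x0=(-0.1713, 1.5116, -0.1559) x1=(-1.4541, 1.8858, -0.7445)
step 22: x0=(-0.1741, 1.5262, -0.1704) x1=(-1.4475, 1.8859, -0.7524)
step 23: x0=(-0.1770, 1.5409, -0.1849) x1=(-1.4407, 1.8859, -0.7601)
step 24: x0=(-0.1800, 1.5556, -0.1995) x1=(-1.4337, 1.8858, -0.7678)
step 25: x0=(-0.1830, 1.5703, -0.2141) x1=(-1.4264, 1.8857, -0.7753)
step 26: x0=(-0.1862, 1.5850, -0.2287) x1=(-1.4190, 1.8855, -0.7827)
step 27: x0=(-0.1894, 1.5998, -0.2434) x1=(-1.4113, 1.8853, -0.7901)
step 28: x0=(-0.1928, 1.6146, -0.2581) x1=(-1.4033, 1.8850, -0.7973)
step 29: x0=(-0.1962, 1.6294, -0.2729) x1=(-1.3951, 1.8846, -0.8044)
step 30: x0=(-0.1998, 1.6442, -0.2877) x1=(-1.3866, 1.8842, -0.8114)
step 31: x0=(-0.2035, 1.6591, -0.3026) x1=(-1.3779, 1.8838, -0.8183)
step 32: x0=(-0.2072, 1.6740, -0.3175) x1=(-1.3689, 1.8833, -0.8250)
step 33: x0=(-0.2111, 1.6888, -0.3325) x1=(-1.3597, 1.8827, -0.8317)
step 34: x0=(-0.2151, 1.7038, -0.3475) x1=(-1.3501, 1.8821, -0.8382)
step 35: x0=(-0.2193, 1.7187, -0.3626) x1=(-1.3403, 1.8814, -0.8446)

(-0.2193, 1.7187, -0.3626)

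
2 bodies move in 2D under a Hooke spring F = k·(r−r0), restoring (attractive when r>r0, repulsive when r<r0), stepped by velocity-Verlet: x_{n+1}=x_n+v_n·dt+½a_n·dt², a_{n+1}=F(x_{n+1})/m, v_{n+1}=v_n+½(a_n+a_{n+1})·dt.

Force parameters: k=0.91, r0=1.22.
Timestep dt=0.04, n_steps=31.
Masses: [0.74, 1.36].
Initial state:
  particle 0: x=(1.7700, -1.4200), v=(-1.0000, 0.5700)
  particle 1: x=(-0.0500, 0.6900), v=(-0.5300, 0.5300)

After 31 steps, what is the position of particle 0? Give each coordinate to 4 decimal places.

(-0.1198, 0.1064)

step 0: x0=(1.7700, -1.4200) x1=(-0.0500, 0.6900)
step 1: x0=(1.7290, -1.3960) x1=(-0.0707, 0.7106)
step 2: x0=(1.6860, -1.3697) x1=(-0.0902, 0.7299)
step 3: x0=(1.6411, -1.3412) x1=(-0.1087, 0.7479)
step 4: x0=(1.5942, -1.3103) x1=(-0.1262, 0.7647)
step 5: x0=(1.5456, -1.2772) x1=(-0.1427, 0.7803)
step 6: x0=(1.4951, -1.2419) x1=(-0.1582, 0.7947)
step 7: x0=(1.4428, -1.2045) x1=(-0.1727, 0.8080)
step 8: x0=(1.3889, -1.1650) x1=(-0.1864, 0.8201)
step 9: x0=(1.3334, -1.1235) x1=(-0.1991, 0.8311)
step 10: x0=(1.2764, -1.0800) x1=(-0.2111, 0.8410)
step 11: x0=(1.2179, -1.0346) x1=(-0.2222, 0.8499)
step 12: x0=(1.1580, -0.9874) x1=(-0.2326, 0.8579)
step 13: x0=(1.0968, -0.9385) x1=(-0.2423, 0.8649)
step 14: x0=(1.0345, -0.8880) x1=(-0.2513, 0.8710)
step 15: x0=(0.9710, -0.8360) x1=(-0.2597, 0.8763)
step 16: x0=(0.9065, -0.7825) x1=(-0.2676, 0.8808)
step 17: x0=(0.8410, -0.7277) x1=(-0.2749, 0.8846)
step 18: x0=(0.7748, -0.6718) x1=(-0.2818, 0.8878)
step 19: x0=(0.7078, -0.6147) x1=(-0.2884, 0.8903)
step 20: x0=(0.6402, -0.5567) x1=(-0.2945, 0.8924)
step 21: x0=(0.5720, -0.4979) x1=(-0.3004, 0.8940)
step 22: x0=(0.5034, -0.4383) x1=(-0.3060, 0.8952)
step 23: x0=(0.4344, -0.3782) x1=(-0.3115, 0.8961)
step 24: x0=(0.3652, -0.3176) x1=(-0.3168, 0.8967)
step 25: x0=(0.2958, -0.2568) x1=(-0.3220, 0.8972)
step 26: x0=(0.2264, -0.1958) x1=(-0.3272, 0.8976)
step 27: x0=(0.1569, -0.1348) x1=(-0.3323, 0.8980)
step 28: x0=(0.0875, -0.0739) x1=(-0.3375, 0.8985)
step 29: x0=(0.0182, -0.0133) x1=(-0.3428, 0.8992)
step 30: x0=(-0.0509, 0.0468) x1=(-0.3482, 0.9000)
step 31: x0=(-0.1198, 0.1064) x1=(-0.3537, 0.9012)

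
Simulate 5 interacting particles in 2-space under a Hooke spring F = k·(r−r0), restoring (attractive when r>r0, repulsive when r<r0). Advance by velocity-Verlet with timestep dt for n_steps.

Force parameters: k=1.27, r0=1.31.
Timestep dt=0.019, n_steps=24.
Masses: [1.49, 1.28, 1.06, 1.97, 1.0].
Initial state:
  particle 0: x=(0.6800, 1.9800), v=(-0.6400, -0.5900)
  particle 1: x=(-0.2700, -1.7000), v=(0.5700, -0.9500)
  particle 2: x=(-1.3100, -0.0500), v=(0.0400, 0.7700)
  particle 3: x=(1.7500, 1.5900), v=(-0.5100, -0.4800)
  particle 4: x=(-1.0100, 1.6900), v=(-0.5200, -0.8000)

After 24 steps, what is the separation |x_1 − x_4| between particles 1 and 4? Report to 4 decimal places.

step 0: x0=(0.6800, 1.9800) x1=(-0.2700, -1.7000) x2=(-1.3100, -0.0500) x3=(1.7500, 1.5900) x4=(-1.0100, 1.6900)
step 1: x0=(0.6675, 1.9682) x1=(-0.2590, -1.7168) x2=(-1.3085, -0.0349) x3=(1.7398, 1.5805) x4=(-1.0194, 1.6742)
step 2: x0=(0.6543, 1.9554) x1=(-0.2475, -1.7309) x2=(-1.3056, -0.0190) x3=(1.7285, 1.5703) x4=(-1.0277, 1.6573)
step 3: x0=(0.6404, 1.9415) x1=(-0.2357, -1.7424) x2=(-1.3012, -0.0024) x3=(1.7162, 1.5593) x4=(-1.0350, 1.6392)
step 4: x0=(0.6259, 1.9266) x1=(-0.2236, -1.7513) x2=(-1.2953, 0.0151) x3=(1.7029, 1.5476) x4=(-1.0413, 1.6200)
step 5: x0=(0.6108, 1.9106) x1=(-0.2111, -1.7576) x2=(-1.2881, 0.0332) x3=(1.6885, 1.5352) x4=(-1.0465, 1.5998)
step 6: x0=(0.5950, 1.8935) x1=(-0.1983, -1.7613) x2=(-1.2794, 0.0519) x3=(1.6732, 1.5220) x4=(-1.0507, 1.5784)
step 7: x0=(0.5786, 1.8755) x1=(-0.1852, -1.7624) x2=(-1.2694, 0.0712) x3=(1.6568, 1.5082) x4=(-1.0538, 1.5561)
step 8: x0=(0.5616, 1.8564) x1=(-0.1719, -1.7609) x2=(-1.2581, 0.0911) x3=(1.6395, 1.4936) x4=(-1.0559, 1.5327)
step 9: x0=(0.5441, 1.8364) x1=(-0.1583, -1.7568) x2=(-1.2454, 0.1114) x3=(1.6212, 1.4783) x4=(-1.0570, 1.5083)
step 10: x0=(0.5260, 1.8154) x1=(-0.1445, -1.7501) x2=(-1.2315, 0.1322) x3=(1.6020, 1.4624) x4=(-1.0570, 1.4830)
step 11: x0=(0.5073, 1.7934) x1=(-0.1305, -1.7409) x2=(-1.2163, 0.1533) x3=(1.5819, 1.4458) x4=(-1.0561, 1.4568)
step 12: x0=(0.4882, 1.7706) x1=(-0.1163, -1.7293) x2=(-1.1999, 0.1748) x3=(1.5608, 1.4285) x4=(-1.0541, 1.4298)
step 13: x0=(0.4686, 1.7468) x1=(-0.1020, -1.7151) x2=(-1.1823, 0.1965) x3=(1.5389, 1.4106) x4=(-1.0512, 1.4019)
step 14: x0=(0.4486, 1.7222) x1=(-0.0875, -1.6985) x2=(-1.1635, 0.2184) x3=(1.5162, 1.3921) x4=(-1.0473, 1.3732)
step 15: x0=(0.4281, 1.6967) x1=(-0.0729, -1.6796) x2=(-1.1437, 0.2404) x3=(1.4926, 1.3729) x4=(-1.0425, 1.3438)
step 16: x0=(0.4072, 1.6704) x1=(-0.0582, -1.6583) x2=(-1.1227, 0.2626) x3=(1.4682, 1.3531) x4=(-1.0367, 1.3137)
step 17: x0=(0.3859, 1.6434) x1=(-0.0434, -1.6347) x2=(-1.1008, 0.2847) x3=(1.4430, 1.3328) x4=(-1.0300, 1.2829)
step 18: x0=(0.3643, 1.6156) x1=(-0.0286, -1.6089) x2=(-1.0779, 0.3069) x3=(1.4171, 1.3119) x4=(-1.0225, 1.2516)
step 19: x0=(0.3424, 1.5870) x1=(-0.0137, -1.5810) x2=(-1.0541, 0.3290) x3=(1.3905, 1.2905) x4=(-1.0141, 1.2197)
step 20: x0=(0.3202, 1.5578) x1=(0.0012, -1.5509) x2=(-1.0293, 0.3509) x3=(1.3632, 1.2685) x4=(-1.0050, 1.1873)
step 21: x0=(0.2977, 1.5280) x1=(0.0161, -1.5188) x2=(-1.0038, 0.3726) x3=(1.3353, 1.2460) x4=(-0.9950, 1.1544)
step 22: x0=(0.2750, 1.4975) x1=(0.0310, -1.4847) x2=(-0.9774, 0.3941) x3=(1.3067, 1.2230) x4=(-0.9843, 1.1212)
step 23: x0=(0.2521, 1.4665) x1=(0.0459, -1.4487) x2=(-0.9503, 0.4153) x3=(1.2775, 1.1996) x4=(-0.9729, 1.0876)
step 24: x0=(0.2290, 1.4349) x1=(0.0607, -1.4108) x2=(-0.9225, 0.4362) x3=(1.2478, 1.1757) x4=(-0.9609, 1.0537)

2.6679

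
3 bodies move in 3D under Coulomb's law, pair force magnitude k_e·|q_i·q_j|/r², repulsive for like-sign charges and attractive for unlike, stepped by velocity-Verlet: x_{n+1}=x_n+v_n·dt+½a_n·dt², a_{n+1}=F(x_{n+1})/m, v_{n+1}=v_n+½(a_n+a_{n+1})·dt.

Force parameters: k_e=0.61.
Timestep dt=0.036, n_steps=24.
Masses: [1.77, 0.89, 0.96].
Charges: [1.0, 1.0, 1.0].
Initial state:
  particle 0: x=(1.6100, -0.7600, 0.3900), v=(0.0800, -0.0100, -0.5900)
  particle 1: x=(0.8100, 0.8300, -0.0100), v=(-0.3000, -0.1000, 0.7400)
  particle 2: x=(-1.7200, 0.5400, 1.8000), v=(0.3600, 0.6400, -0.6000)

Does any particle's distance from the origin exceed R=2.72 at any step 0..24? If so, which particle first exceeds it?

step 0: x0=(1.6100, -0.7600, 0.3900) x1=(0.8100, 0.8300, -0.0100) x2=(-1.7200, 0.5400, 1.8000)
step 1: x0=(1.6129, -0.7604, 0.3688) x1=(0.7992, 0.8265, 0.0166) x2=(-1.7071, 0.5630, 1.7784)
step 2: x0=(1.6159, -0.7610, 0.3476) x1=(0.7883, 0.8233, 0.0431) x2=(-1.6943, 0.5861, 1.7569)
step 3: x0=(1.6190, -0.7617, 0.3263) x1=(0.7774, 0.8203, 0.0694) x2=(-1.6817, 0.6092, 1.7355)
step 4: x0=(1.6222, -0.7625, 0.3052) x1=(0.7665, 0.8175, 0.0957) x2=(-1.6691, 0.6323, 1.7142)
step 5: x0=(1.6255, -0.7634, 0.2840) x1=(0.7555, 0.8150, 0.1219) x2=(-1.6567, 0.6554, 1.6929)
step 6: x0=(1.6289, -0.7645, 0.2628) x1=(0.7444, 0.8128, 0.1480) x2=(-1.6444, 0.6785, 1.6717)
step 7: x0=(1.6323, -0.7657, 0.2416) x1=(0.7333, 0.8108, 0.1741) x2=(-1.6323, 0.7016, 1.6506)
step 8: x0=(1.6359, -0.7670, 0.2204) x1=(0.7222, 0.8090, 0.2000) x2=(-1.6203, 0.7247, 1.6295)
step 9: x0=(1.6395, -0.7685, 0.1992) x1=(0.7111, 0.8074, 0.2259) x2=(-1.6084, 0.7479, 1.6085)
step 10: x0=(1.6433, -0.7701, 0.1780) x1=(0.6999, 0.8061, 0.2518) x2=(-1.5967, 0.7711, 1.5876)
step 11: x0=(1.6471, -0.7718, 0.1567) x1=(0.6887, 0.8050, 0.2776) x2=(-1.5851, 0.7943, 1.5668)
step 12: x0=(1.6510, -0.7736, 0.1355) x1=(0.6775, 0.8041, 0.3033) x2=(-1.5737, 0.8175, 1.5461)
step 13: x0=(1.6550, -0.7756, 0.1142) x1=(0.6662, 0.8035, 0.3290) x2=(-1.5624, 0.8408, 1.5254)
step 14: x0=(1.6591, -0.7776, 0.0929) x1=(0.6550, 0.8030, 0.3547) x2=(-1.5513, 0.8640, 1.5048)
step 15: x0=(1.6633, -0.7798, 0.0715) x1=(0.6437, 0.8028, 0.3803) x2=(-1.5404, 0.8873, 1.4844)
step 16: x0=(1.6676, -0.7821, 0.0502) x1=(0.6325, 0.8028, 0.4059) x2=(-1.5296, 0.9107, 1.4639)
step 17: x0=(1.6720, -0.7846, 0.0288) x1=(0.6212, 0.8029, 0.4315) x2=(-1.5190, 0.9340, 1.4436)
step 18: x0=(1.6765, -0.7871, 0.0073) x1=(0.6100, 0.8033, 0.4571) x2=(-1.5085, 0.9574, 1.4234)
step 19: x0=(1.6810, -0.7897, -0.0141) x1=(0.5988, 0.8038, 0.4826) x2=(-1.4983, 0.9808, 1.4032)
step 20: x0=(1.6857, -0.7925, -0.0356) x1=(0.5876, 0.8044, 0.5081) x2=(-1.4882, 1.0043, 1.3831)
step 21: x0=(1.6904, -0.7953, -0.0572) x1=(0.5765, 0.8053, 0.5337) x2=(-1.4784, 1.0278, 1.3631)
step 22: x0=(1.6952, -0.7982, -0.0788) x1=(0.5654, 0.8063, 0.5592) x2=(-1.4687, 1.0513, 1.3432)
step 23: x0=(1.7001, -0.8013, -0.1004) x1=(0.5544, 0.8074, 0.5847) x2=(-1.4592, 1.0749, 1.3233)
step 24: x0=(1.7051, -0.8044, -0.1221) x1=(0.5434, 0.8086, 0.6102) x2=(-1.4499, 1.0986, 1.3036)

no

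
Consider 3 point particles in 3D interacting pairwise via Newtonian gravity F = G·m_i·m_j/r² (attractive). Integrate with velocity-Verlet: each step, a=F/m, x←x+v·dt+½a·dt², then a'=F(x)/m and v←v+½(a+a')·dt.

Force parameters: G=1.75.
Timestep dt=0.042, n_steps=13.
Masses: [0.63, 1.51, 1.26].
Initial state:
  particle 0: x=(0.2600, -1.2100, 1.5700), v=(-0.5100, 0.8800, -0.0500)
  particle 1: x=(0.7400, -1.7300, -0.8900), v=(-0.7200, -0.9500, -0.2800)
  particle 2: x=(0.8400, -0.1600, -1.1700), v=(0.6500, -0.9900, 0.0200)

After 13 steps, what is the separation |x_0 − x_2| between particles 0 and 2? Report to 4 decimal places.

step 0: x0=(0.2600, -1.2100, 1.5700) x1=(0.7400, -1.7300, -0.8900) x2=(0.8400, -0.1600, -1.1700)
step 1: x0=(0.2387, -1.1730, 1.5674) x1=(0.7098, -1.7691, -0.9018) x2=(0.8672, -0.2025, -1.1689)
step 2: x0=(0.2176, -1.1361, 1.5636) x1=(0.6797, -1.8067, -0.9135) x2=(0.8942, -0.2469, -1.1673)
step 3: x0=(0.1967, -1.0992, 1.5589) x1=(0.6497, -1.8427, -0.9252) x2=(0.9209, -0.2931, -1.1652)
step 4: x0=(0.1761, -1.0623, 1.5530) x1=(0.6199, -1.8771, -0.9368) x2=(0.9472, -0.3412, -1.1626)
step 5: x0=(0.1557, -1.0256, 1.5461) x1=(0.5905, -1.9099, -0.9485) x2=(0.9731, -0.3912, -1.1595)
step 6: x0=(0.1355, -0.9890, 1.5382) x1=(0.5613, -1.9412, -0.9601) x2=(0.9985, -0.4430, -1.1560)
step 7: x0=(0.1156, -0.9525, 1.5293) x1=(0.5326, -1.9708, -0.9716) x2=(1.0233, -0.4966, -1.1520)
step 8: x0=(0.0959, -0.9161, 1.5193) x1=(0.5043, -1.9989, -0.9831) x2=(1.0474, -0.5520, -1.1476)
step 9: x0=(0.0765, -0.8799, 1.5084) x1=(0.4765, -2.0253, -0.9945) x2=(1.0707, -0.6093, -1.1427)
step 10: x0=(0.0573, -0.8440, 1.4964) x1=(0.4493, -2.0502, -1.0058) x2=(1.0932, -0.6684, -1.1374)
step 11: x0=(0.0384, -0.8082, 1.4835) x1=(0.4228, -2.0735, -1.0171) x2=(1.1148, -0.7294, -1.1318)
step 12: x0=(0.0197, -0.7727, 1.4696) x1=(0.3970, -2.0951, -1.0283) x2=(1.1354, -0.7921, -1.1257)
step 13: x0=(0.0013, -0.7375, 1.4548) x1=(0.3721, -2.1151, -1.0394) x2=(1.1548, -0.8566, -1.1193)

2.8232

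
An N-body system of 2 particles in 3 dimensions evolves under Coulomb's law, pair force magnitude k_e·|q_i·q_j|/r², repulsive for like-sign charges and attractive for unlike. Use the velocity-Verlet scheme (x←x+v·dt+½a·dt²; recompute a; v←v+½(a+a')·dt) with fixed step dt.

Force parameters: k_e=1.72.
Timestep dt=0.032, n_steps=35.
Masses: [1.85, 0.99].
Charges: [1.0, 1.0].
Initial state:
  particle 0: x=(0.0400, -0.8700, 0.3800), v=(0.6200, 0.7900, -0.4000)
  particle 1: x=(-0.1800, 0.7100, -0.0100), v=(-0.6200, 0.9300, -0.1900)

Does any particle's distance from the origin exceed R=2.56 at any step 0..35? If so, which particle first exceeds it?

no

step 0: x0=(0.0400, -0.8700, 0.3800) x1=(-0.1800, 0.7100, -0.0100)
step 1: x0=(0.0599, -0.8449, 0.3672) x1=(-0.1999, 0.7401, -0.0162)
step 2: x0=(0.0798, -0.8201, 0.3546) x1=(-0.2199, 0.7708, -0.0225)
step 3: x0=(0.0998, -0.7957, 0.3420) x1=(-0.2400, 0.8021, -0.0289)
step 4: x0=(0.1198, -0.7715, 0.3294) x1=(-0.2602, 0.8340, -0.0355)
step 5: x0=(0.1399, -0.7477, 0.3170) x1=(-0.2806, 0.8665, -0.0423)
step 6: x0=(0.1601, -0.7242, 0.3046) x1=(-0.3011, 0.8996, -0.0491)
step 7: x0=(0.1804, -0.7011, 0.2923) x1=(-0.3218, 0.9333, -0.0561)
step 8: x0=(0.2008, -0.6782, 0.2800) x1=(-0.3426, 0.9675, -0.0632)
step 9: x0=(0.2213, -0.6555, 0.2678) x1=(-0.3637, 1.0022, -0.0704)
step 10: x0=(0.2419, -0.6332, 0.2557) x1=(-0.3849, 1.0375, -0.0777)
step 11: x0=(0.2625, -0.6111, 0.2436) x1=(-0.4063, 1.0732, -0.0851)
step 12: x0=(0.2833, -0.5893, 0.2316) x1=(-0.4278, 1.1095, -0.0926)
step 13: x0=(0.3042, -0.5677, 0.2196) x1=(-0.4496, 1.1461, -0.1002)
step 14: x0=(0.3252, -0.5464, 0.2076) x1=(-0.4716, 1.1833, -0.1079)
step 15: x0=(0.3462, -0.5253, 0.1957) x1=(-0.4938, 1.2208, -0.1157)
step 16: x0=(0.3674, -0.5044, 0.1839) x1=(-0.5161, 1.2588, -0.1235)
step 17: x0=(0.3887, -0.4837, 0.1721) x1=(-0.5387, 1.2972, -0.1314)
step 18: x0=(0.4101, -0.4633, 0.1603) x1=(-0.5615, 1.3359, -0.1394)
step 19: x0=(0.4317, -0.4430, 0.1485) x1=(-0.5844, 1.3750, -0.1474)
step 20: x0=(0.4533, -0.4229, 0.1368) x1=(-0.6076, 1.4145, -0.1555)
step 21: x0=(0.4750, -0.4030, 0.1251) x1=(-0.6309, 1.4543, -0.1636)
step 22: x0=(0.4968, -0.3832, 0.1134) x1=(-0.6544, 1.4944, -0.1718)
step 23: x0=(0.5187, -0.3636, 0.1017) x1=(-0.6782, 1.5348, -0.1800)
step 24: x0=(0.5407, -0.3442, 0.0901) x1=(-0.7021, 1.5755, -0.1883)
step 25: x0=(0.5628, -0.3250, 0.0785) x1=(-0.7262, 1.6165, -0.1966)
step 26: x0=(0.5851, -0.3058, 0.0669) x1=(-0.7504, 1.6577, -0.2049)
step 27: x0=(0.6074, -0.2868, 0.0554) x1=(-0.7749, 1.6992, -0.2133)
step 28: x0=(0.6297, -0.2680, 0.0438) x1=(-0.7995, 1.7410, -0.2217)
step 29: x0=(0.6522, -0.2492, 0.0323) x1=(-0.8242, 1.7830, -0.2302)
step 30: x0=(0.6748, -0.2306, 0.0208) x1=(-0.8492, 1.8252, -0.2387)
step 31: x0=(0.6974, -0.2121, 0.0093) x1=(-0.8743, 1.8676, -0.2472)
step 32: x0=(0.7202, -0.1937, -0.0022) x1=(-0.8995, 1.9102, -0.2557)
step 33: x0=(0.7430, -0.1754, -0.0137) x1=(-0.9249, 1.9531, -0.2643)
step 34: x0=(0.7659, -0.1572, -0.0252) x1=(-0.9505, 1.9961, -0.2728)
step 35: x0=(0.7889, -0.1392, -0.0366) x1=(-0.9762, 2.0393, -0.2814)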